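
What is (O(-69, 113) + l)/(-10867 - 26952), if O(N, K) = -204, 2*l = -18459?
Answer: 18867/75638 ≈ 0.24944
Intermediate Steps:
l = -18459/2 (l = (½)*(-18459) = -18459/2 ≈ -9229.5)
(O(-69, 113) + l)/(-10867 - 26952) = (-204 - 18459/2)/(-10867 - 26952) = -18867/2/(-37819) = -18867/2*(-1/37819) = 18867/75638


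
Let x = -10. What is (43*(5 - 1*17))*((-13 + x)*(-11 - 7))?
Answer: -213624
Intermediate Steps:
(43*(5 - 1*17))*((-13 + x)*(-11 - 7)) = (43*(5 - 1*17))*((-13 - 10)*(-11 - 7)) = (43*(5 - 17))*(-23*(-18)) = (43*(-12))*414 = -516*414 = -213624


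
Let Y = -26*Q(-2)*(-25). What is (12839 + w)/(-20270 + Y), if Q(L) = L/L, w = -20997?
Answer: 4079/9810 ≈ 0.41580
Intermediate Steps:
Q(L) = 1
Y = 650 (Y = -26*1*(-25) = -26*(-25) = 650)
(12839 + w)/(-20270 + Y) = (12839 - 20997)/(-20270 + 650) = -8158/(-19620) = -8158*(-1/19620) = 4079/9810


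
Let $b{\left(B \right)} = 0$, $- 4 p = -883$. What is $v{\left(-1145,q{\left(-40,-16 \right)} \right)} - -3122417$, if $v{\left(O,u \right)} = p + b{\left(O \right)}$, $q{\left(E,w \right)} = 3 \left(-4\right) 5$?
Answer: $\frac{12490551}{4} \approx 3.1226 \cdot 10^{6}$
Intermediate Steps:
$p = \frac{883}{4}$ ($p = \left(- \frac{1}{4}\right) \left(-883\right) = \frac{883}{4} \approx 220.75$)
$q{\left(E,w \right)} = -60$ ($q{\left(E,w \right)} = \left(-12\right) 5 = -60$)
$v{\left(O,u \right)} = \frac{883}{4}$ ($v{\left(O,u \right)} = \frac{883}{4} + 0 = \frac{883}{4}$)
$v{\left(-1145,q{\left(-40,-16 \right)} \right)} - -3122417 = \frac{883}{4} - -3122417 = \frac{883}{4} + 3122417 = \frac{12490551}{4}$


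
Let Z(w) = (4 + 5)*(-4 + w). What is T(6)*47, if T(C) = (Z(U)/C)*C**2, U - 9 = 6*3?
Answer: 58374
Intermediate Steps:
U = 27 (U = 9 + 6*3 = 9 + 18 = 27)
Z(w) = -36 + 9*w (Z(w) = 9*(-4 + w) = -36 + 9*w)
T(C) = 207*C (T(C) = ((-36 + 9*27)/C)*C**2 = ((-36 + 243)/C)*C**2 = (207/C)*C**2 = 207*C)
T(6)*47 = (207*6)*47 = 1242*47 = 58374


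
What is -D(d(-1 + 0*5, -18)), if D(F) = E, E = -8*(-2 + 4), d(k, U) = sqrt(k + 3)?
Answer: 16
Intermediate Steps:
d(k, U) = sqrt(3 + k)
E = -16 (E = -8*2 = -16)
D(F) = -16
-D(d(-1 + 0*5, -18)) = -1*(-16) = 16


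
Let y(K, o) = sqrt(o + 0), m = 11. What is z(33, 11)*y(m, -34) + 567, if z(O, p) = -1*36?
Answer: 567 - 36*I*sqrt(34) ≈ 567.0 - 209.91*I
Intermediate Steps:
z(O, p) = -36
y(K, o) = sqrt(o)
z(33, 11)*y(m, -34) + 567 = -36*I*sqrt(34) + 567 = 567 - 36*I*sqrt(34)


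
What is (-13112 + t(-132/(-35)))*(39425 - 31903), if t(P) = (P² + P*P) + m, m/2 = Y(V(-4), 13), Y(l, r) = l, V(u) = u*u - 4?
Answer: -120336594944/1225 ≈ -9.8234e+7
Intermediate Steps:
V(u) = -4 + u² (V(u) = u² - 4 = -4 + u²)
m = 24 (m = 2*(-4 + (-4)²) = 2*(-4 + 16) = 2*12 = 24)
t(P) = 24 + 2*P² (t(P) = (P² + P*P) + 24 = (P² + P²) + 24 = 2*P² + 24 = 24 + 2*P²)
(-13112 + t(-132/(-35)))*(39425 - 31903) = (-13112 + (24 + 2*(-132/(-35))²))*(39425 - 31903) = (-13112 + (24 + 2*(-132*(-1/35))²))*7522 = (-13112 + (24 + 2*(132/35)²))*7522 = (-13112 + (24 + 2*(17424/1225)))*7522 = (-13112 + (24 + 34848/1225))*7522 = (-13112 + 64248/1225)*7522 = -15997952/1225*7522 = -120336594944/1225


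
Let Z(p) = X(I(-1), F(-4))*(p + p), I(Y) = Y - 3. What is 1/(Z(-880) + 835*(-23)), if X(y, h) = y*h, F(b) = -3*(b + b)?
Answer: 1/149755 ≈ 6.6776e-6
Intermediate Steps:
I(Y) = -3 + Y
F(b) = -6*b
X(y, h) = h*y
Z(p) = -192*p (Z(p) = ((-6*(-4))*(-3 - 1))*(p + p) = (24*(-4))*(2*p) = -192*p)
1/(Z(-880) + 835*(-23)) = 1/(-192*(-880) + 835*(-23)) = 1/(168960 - 19205) = 1/149755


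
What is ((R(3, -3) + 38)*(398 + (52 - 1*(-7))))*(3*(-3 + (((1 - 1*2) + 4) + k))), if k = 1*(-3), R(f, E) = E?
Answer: -143955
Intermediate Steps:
k = -3
((R(3, -3) + 38)*(398 + (52 - 1*(-7))))*(3*(-3 + (((1 - 1*2) + 4) + k))) = ((-3 + 38)*(398 + (52 - 1*(-7))))*(3*(-3 + (((1 - 1*2) + 4) - 3))) = (35*(398 + (52 + 7)))*(3*(-3 + (((1 - 2) + 4) - 3))) = (35*(398 + 59))*(3*(-3 + ((-1 + 4) - 3))) = (35*457)*(3*(-3 + (3 - 3))) = 15995*(3*(-3 + 0)) = 15995*(3*(-3)) = 15995*(-9) = -143955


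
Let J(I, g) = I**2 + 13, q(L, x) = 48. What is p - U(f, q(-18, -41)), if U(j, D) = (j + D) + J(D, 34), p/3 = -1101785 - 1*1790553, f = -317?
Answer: -8679062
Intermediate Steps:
p = -8677014 (p = 3*(-1101785 - 1*1790553) = 3*(-1101785 - 1790553) = 3*(-2892338) = -8677014)
J(I, g) = 13 + I**2
U(j, D) = 13 + D + j + D**2 (U(j, D) = (j + D) + (13 + D**2) = (D + j) + (13 + D**2) = 13 + D + j + D**2)
p - U(f, q(-18, -41)) = -8677014 - (13 + 48 - 317 + 48**2) = -8677014 - (13 + 48 - 317 + 2304) = -8677014 - 1*2048 = -8677014 - 2048 = -8679062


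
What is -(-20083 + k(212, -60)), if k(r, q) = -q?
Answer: 20023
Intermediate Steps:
-(-20083 + k(212, -60)) = -(-20083 - 1*(-60)) = -(-20083 + 60) = -1*(-20023) = 20023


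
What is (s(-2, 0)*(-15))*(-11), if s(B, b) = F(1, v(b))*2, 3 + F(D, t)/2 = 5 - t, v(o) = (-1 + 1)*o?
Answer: 1320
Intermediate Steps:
v(o) = 0 (v(o) = 0*o = 0)
F(D, t) = 4 - 2*t (F(D, t) = -6 + 2*(5 - t) = -6 + (10 - 2*t) = 4 - 2*t)
s(B, b) = 8 (s(B, b) = (4 - 2*0)*2 = (4 + 0)*2 = 4*2 = 8)
(s(-2, 0)*(-15))*(-11) = (8*(-15))*(-11) = -120*(-11) = 1320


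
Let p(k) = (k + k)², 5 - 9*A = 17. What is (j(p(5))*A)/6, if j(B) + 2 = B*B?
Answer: -19996/9 ≈ -2221.8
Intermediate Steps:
A = -4/3 (A = 5/9 - ⅑*17 = 5/9 - 17/9 = -4/3 ≈ -1.3333)
p(k) = 4*k² (p(k) = (2*k)² = 4*k²)
j(B) = -2 + B² (j(B) = -2 + B*B = -2 + B²)
(j(p(5))*A)/6 = ((-2 + (4*5²)²)*(-4/3))/6 = ((-2 + (4*25)²)*(-4/3))*(⅙) = ((-2 + 100²)*(-4/3))*(⅙) = ((-2 + 10000)*(-4/3))*(⅙) = (9998*(-4/3))*(⅙) = -39992/3*⅙ = -19996/9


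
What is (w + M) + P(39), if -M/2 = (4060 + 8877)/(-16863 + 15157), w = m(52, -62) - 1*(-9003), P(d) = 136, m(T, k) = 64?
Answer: 7863096/853 ≈ 9218.2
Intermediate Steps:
w = 9067 (w = 64 - 1*(-9003) = 64 + 9003 = 9067)
M = 12937/853 (M = -2*(4060 + 8877)/(-16863 + 15157) = -25874/(-1706) = -25874*(-1)/1706 = -2*(-12937/1706) = 12937/853 ≈ 15.166)
(w + M) + P(39) = (9067 + 12937/853) + 136 = 7747088/853 + 136 = 7863096/853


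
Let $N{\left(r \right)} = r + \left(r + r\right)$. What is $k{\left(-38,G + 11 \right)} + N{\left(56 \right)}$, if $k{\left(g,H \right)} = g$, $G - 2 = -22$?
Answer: $130$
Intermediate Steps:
$G = -20$ ($G = 2 - 22 = -20$)
$N{\left(r \right)} = 3 r$ ($N{\left(r \right)} = r + 2 r = 3 r$)
$k{\left(-38,G + 11 \right)} + N{\left(56 \right)} = -38 + 3 \cdot 56 = -38 + 168 = 130$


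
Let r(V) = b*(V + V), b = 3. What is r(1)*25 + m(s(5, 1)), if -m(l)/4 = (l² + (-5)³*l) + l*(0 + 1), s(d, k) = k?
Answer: 642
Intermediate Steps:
m(l) = -4*l² + 496*l (m(l) = -4*((l² + (-5)³*l) + l*(0 + 1)) = -4*((l² - 125*l) + l*1) = -4*((l² - 125*l) + l) = -4*(l² - 124*l) = -4*l² + 496*l)
r(V) = 6*V (r(V) = 3*(V + V) = 3*(2*V) = 6*V)
r(1)*25 + m(s(5, 1)) = (6*1)*25 + 4*1*(124 - 1*1) = 6*25 + 4*1*(124 - 1) = 150 + 4*1*123 = 150 + 492 = 642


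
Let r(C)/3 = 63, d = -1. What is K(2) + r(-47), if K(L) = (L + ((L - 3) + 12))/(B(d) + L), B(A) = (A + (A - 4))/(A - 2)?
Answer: 769/4 ≈ 192.25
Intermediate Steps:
B(A) = (-4 + 2*A)/(-2 + A) (B(A) = (A + (-4 + A))/(-2 + A) = (-4 + 2*A)/(-2 + A))
K(L) = (9 + 2*L)/(2 + L) (K(L) = (L + ((L - 3) + 12))/(2 + L) = (L + ((-3 + L) + 12))/(2 + L) = (L + (9 + L))/(2 + L) = (9 + 2*L)/(2 + L))
r(C) = 189 (r(C) = 3*63 = 189)
K(2) + r(-47) = (9 + 2*2)/(2 + 2) + 189 = (9 + 4)/4 + 189 = (1/4)*13 + 189 = 13/4 + 189 = 769/4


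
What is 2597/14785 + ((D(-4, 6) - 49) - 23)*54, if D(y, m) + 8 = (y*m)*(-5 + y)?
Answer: 108583637/14785 ≈ 7344.2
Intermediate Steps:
D(y, m) = -8 + m*y*(-5 + y) (D(y, m) = -8 + (y*m)*(-5 + y) = -8 + (m*y)*(-5 + y) = -8 + m*y*(-5 + y))
2597/14785 + ((D(-4, 6) - 49) - 23)*54 = 2597/14785 + (((-8 + 6*(-4)**2 - 5*6*(-4)) - 49) - 23)*54 = 2597*(1/14785) + (((-8 + 6*16 + 120) - 49) - 23)*54 = 2597/14785 + (((-8 + 96 + 120) - 49) - 23)*54 = 2597/14785 + ((208 - 49) - 23)*54 = 2597/14785 + (159 - 23)*54 = 2597/14785 + 136*54 = 2597/14785 + 7344 = 108583637/14785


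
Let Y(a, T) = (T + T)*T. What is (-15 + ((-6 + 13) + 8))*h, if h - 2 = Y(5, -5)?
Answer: 0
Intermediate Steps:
Y(a, T) = 2*T² (Y(a, T) = (2*T)*T = 2*T²)
h = 52 (h = 2 + 2*(-5)² = 2 + 2*25 = 2 + 50 = 52)
(-15 + ((-6 + 13) + 8))*h = (-15 + ((-6 + 13) + 8))*52 = (-15 + (7 + 8))*52 = (-15 + 15)*52 = 0*52 = 0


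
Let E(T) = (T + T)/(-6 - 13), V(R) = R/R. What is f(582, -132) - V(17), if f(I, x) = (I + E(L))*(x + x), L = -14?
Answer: -2926723/19 ≈ -1.5404e+5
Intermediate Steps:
V(R) = 1
E(T) = -2*T/19 (E(T) = (2*T)/(-19) = (2*T)*(-1/19) = -2*T/19)
f(I, x) = 2*x*(28/19 + I) (f(I, x) = (I - 2/19*(-14))*(x + x) = (I + 28/19)*(2*x) = (28/19 + I)*(2*x) = 2*x*(28/19 + I))
f(582, -132) - V(17) = (2/19)*(-132)*(28 + 19*582) - 1*1 = (2/19)*(-132)*(28 + 11058) - 1 = (2/19)*(-132)*11086 - 1 = -2926704/19 - 1 = -2926723/19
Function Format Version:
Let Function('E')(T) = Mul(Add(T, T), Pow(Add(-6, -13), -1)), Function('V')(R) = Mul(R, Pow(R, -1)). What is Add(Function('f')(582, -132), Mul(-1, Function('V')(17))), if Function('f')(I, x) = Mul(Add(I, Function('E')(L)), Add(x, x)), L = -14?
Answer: Rational(-2926723, 19) ≈ -1.5404e+5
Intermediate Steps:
Function('V')(R) = 1
Function('E')(T) = Mul(Rational(-2, 19), T) (Function('E')(T) = Mul(Mul(2, T), Pow(-19, -1)) = Mul(Mul(2, T), Rational(-1, 19)) = Mul(Rational(-2, 19), T))
Function('f')(I, x) = Mul(2, x, Add(Rational(28, 19), I)) (Function('f')(I, x) = Mul(Add(I, Mul(Rational(-2, 19), -14)), Add(x, x)) = Mul(Add(I, Rational(28, 19)), Mul(2, x)) = Mul(Add(Rational(28, 19), I), Mul(2, x)) = Mul(2, x, Add(Rational(28, 19), I)))
Add(Function('f')(582, -132), Mul(-1, Function('V')(17))) = Add(Mul(Rational(2, 19), -132, Add(28, Mul(19, 582))), Mul(-1, 1)) = Add(Mul(Rational(2, 19), -132, Add(28, 11058)), -1) = Add(Mul(Rational(2, 19), -132, 11086), -1) = Add(Rational(-2926704, 19), -1) = Rational(-2926723, 19)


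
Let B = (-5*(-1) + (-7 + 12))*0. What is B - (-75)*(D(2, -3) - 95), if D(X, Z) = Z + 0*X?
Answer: -7350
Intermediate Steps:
D(X, Z) = Z (D(X, Z) = Z + 0 = Z)
B = 0 (B = (5 + 5)*0 = 10*0 = 0)
B - (-75)*(D(2, -3) - 95) = 0 - (-75)*(-3 - 95) = 0 - (-75)*(-98) = 0 - 1*7350 = 0 - 7350 = -7350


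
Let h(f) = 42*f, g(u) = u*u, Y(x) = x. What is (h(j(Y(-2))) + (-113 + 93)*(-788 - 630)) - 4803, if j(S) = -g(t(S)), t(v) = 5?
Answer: 22507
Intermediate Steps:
g(u) = u²
j(S) = -25 (j(S) = -1*5² = -1*25 = -25)
(h(j(Y(-2))) + (-113 + 93)*(-788 - 630)) - 4803 = (42*(-25) + (-113 + 93)*(-788 - 630)) - 4803 = (-1050 - 20*(-1418)) - 4803 = (-1050 + 28360) - 4803 = 27310 - 4803 = 22507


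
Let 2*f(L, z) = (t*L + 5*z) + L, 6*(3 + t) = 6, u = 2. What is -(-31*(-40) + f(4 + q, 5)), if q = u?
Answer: -2499/2 ≈ -1249.5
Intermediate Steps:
q = 2
t = -2 (t = -3 + (1/6)*6 = -3 + 1 = -2)
f(L, z) = -L/2 + 5*z/2 (f(L, z) = ((-2*L + 5*z) + L)/2 = (-L + 5*z)/2 = -L/2 + 5*z/2)
-(-31*(-40) + f(4 + q, 5)) = -(-31*(-40) + (-(4 + 2)/2 + (5/2)*5)) = -(1240 + (-1/2*6 + 25/2)) = -(1240 + (-3 + 25/2)) = -(1240 + 19/2) = -1*2499/2 = -2499/2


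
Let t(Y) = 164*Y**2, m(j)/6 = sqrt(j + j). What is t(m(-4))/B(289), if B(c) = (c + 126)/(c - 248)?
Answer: -1936512/415 ≈ -4666.3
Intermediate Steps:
m(j) = 6*sqrt(2)*sqrt(j) (m(j) = 6*sqrt(j + j) = 6*sqrt(2*j) = 6*(sqrt(2)*sqrt(j)) = 6*sqrt(2)*sqrt(j))
B(c) = (126 + c)/(-248 + c)
t(m(-4))/B(289) = (164*(6*sqrt(2)*sqrt(-4))**2)/(((126 + 289)/(-248 + 289))) = (164*(6*sqrt(2)*(2*I))**2)/((415/41)) = (164*(12*I*sqrt(2))**2)/(((1/41)*415)) = (164*(-288))/(415/41) = -47232*41/415 = -1936512/415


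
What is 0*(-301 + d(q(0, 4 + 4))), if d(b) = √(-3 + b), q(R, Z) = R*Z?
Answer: 0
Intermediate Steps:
0*(-301 + d(q(0, 4 + 4))) = 0*(-301 + √(-3 + 0*(4 + 4))) = 0*(-301 + √(-3 + 0*8)) = 0*(-301 + √(-3 + 0)) = 0*(-301 + √(-3)) = 0*(-301 + I*√3) = 0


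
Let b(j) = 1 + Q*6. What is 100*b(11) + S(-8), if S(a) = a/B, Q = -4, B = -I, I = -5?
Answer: -11508/5 ≈ -2301.6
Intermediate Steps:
B = 5 (B = -1*(-5) = 5)
S(a) = a/5
b(j) = -23 (b(j) = 1 - 4*6 = 1 - 24 = -23)
100*b(11) + S(-8) = 100*(-23) + (1/5)*(-8) = -2300 - 8/5 = -11508/5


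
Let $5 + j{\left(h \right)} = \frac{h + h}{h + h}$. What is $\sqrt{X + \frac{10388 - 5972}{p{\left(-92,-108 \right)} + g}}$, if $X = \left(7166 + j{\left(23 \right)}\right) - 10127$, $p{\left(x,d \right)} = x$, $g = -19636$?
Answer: $\frac{i \sqrt{500888577}}{411} \approx 54.454 i$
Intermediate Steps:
$j{\left(h \right)} = -4$ ($j{\left(h \right)} = -5 + \frac{h + h}{h + h} = -5 + \frac{2 h}{2 h} = -5 + 2 h \frac{1}{2 h} = -5 + 1 = -4$)
$X = -2965$ ($X = \left(7166 - 4\right) - 10127 = 7162 - 10127 = -2965$)
$\sqrt{X + \frac{10388 - 5972}{p{\left(-92,-108 \right)} + g}} = \sqrt{-2965 + \frac{10388 - 5972}{-92 - 19636}} = \sqrt{-2965 + \frac{4416}{-19728}} = \sqrt{-2965 + 4416 \left(- \frac{1}{19728}\right)} = \sqrt{-2965 - \frac{92}{411}} = \sqrt{- \frac{1218707}{411}} = \frac{i \sqrt{500888577}}{411}$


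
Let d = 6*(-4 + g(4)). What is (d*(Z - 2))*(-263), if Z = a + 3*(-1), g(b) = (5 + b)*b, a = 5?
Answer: 0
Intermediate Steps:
g(b) = b*(5 + b)
d = 192 (d = 6*(-4 + 4*(5 + 4)) = 6*(-4 + 4*9) = 6*(-4 + 36) = 6*32 = 192)
Z = 2 (Z = 5 + 3*(-1) = 5 - 3 = 2)
(d*(Z - 2))*(-263) = (192*(2 - 2))*(-263) = (192*0)*(-263) = 0*(-263) = 0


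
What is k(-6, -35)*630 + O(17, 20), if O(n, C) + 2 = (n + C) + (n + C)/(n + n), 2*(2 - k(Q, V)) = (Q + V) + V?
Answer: 858027/34 ≈ 25236.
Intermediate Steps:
k(Q, V) = 2 - V - Q/2 (k(Q, V) = 2 - ((Q + V) + V)/2 = 2 - (Q + 2*V)/2 = 2 + (-V - Q/2) = 2 - V - Q/2)
O(n, C) = -2 + C + n + (C + n)/(2*n) (O(n, C) = -2 + ((n + C) + (n + C)/(n + n)) = -2 + ((C + n) + (C + n)/((2*n))) = -2 + ((C + n) + (C + n)*(1/(2*n))) = -2 + ((C + n) + (C + n)/(2*n)) = -2 + (C + n + (C + n)/(2*n)) = -2 + C + n + (C + n)/(2*n))
k(-6, -35)*630 + O(17, 20) = (2 - 1*(-35) - ½*(-6))*630 + (-3/2 + 20 + 17 + (½)*20/17) = (2 + 35 + 3)*630 + (-3/2 + 20 + 17 + (½)*20*(1/17)) = 40*630 + (-3/2 + 20 + 17 + 10/17) = 25200 + 1227/34 = 858027/34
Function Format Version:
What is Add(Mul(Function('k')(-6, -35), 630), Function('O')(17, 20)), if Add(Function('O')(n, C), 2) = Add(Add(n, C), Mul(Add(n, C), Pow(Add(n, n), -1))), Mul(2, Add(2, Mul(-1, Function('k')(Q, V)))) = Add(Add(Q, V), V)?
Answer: Rational(858027, 34) ≈ 25236.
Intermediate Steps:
Function('k')(Q, V) = Add(2, Mul(-1, V), Mul(Rational(-1, 2), Q)) (Function('k')(Q, V) = Add(2, Mul(Rational(-1, 2), Add(Add(Q, V), V))) = Add(2, Mul(Rational(-1, 2), Add(Q, Mul(2, V)))) = Add(2, Add(Mul(-1, V), Mul(Rational(-1, 2), Q))) = Add(2, Mul(-1, V), Mul(Rational(-1, 2), Q)))
Function('O')(n, C) = Add(-2, C, n, Mul(Rational(1, 2), Pow(n, -1), Add(C, n))) (Function('O')(n, C) = Add(-2, Add(Add(n, C), Mul(Add(n, C), Pow(Add(n, n), -1)))) = Add(-2, Add(Add(C, n), Mul(Add(C, n), Pow(Mul(2, n), -1)))) = Add(-2, Add(Add(C, n), Mul(Add(C, n), Mul(Rational(1, 2), Pow(n, -1))))) = Add(-2, Add(Add(C, n), Mul(Rational(1, 2), Pow(n, -1), Add(C, n)))) = Add(-2, Add(C, n, Mul(Rational(1, 2), Pow(n, -1), Add(C, n)))) = Add(-2, C, n, Mul(Rational(1, 2), Pow(n, -1), Add(C, n))))
Add(Mul(Function('k')(-6, -35), 630), Function('O')(17, 20)) = Add(Mul(Add(2, Mul(-1, -35), Mul(Rational(-1, 2), -6)), 630), Add(Rational(-3, 2), 20, 17, Mul(Rational(1, 2), 20, Pow(17, -1)))) = Add(Mul(Add(2, 35, 3), 630), Add(Rational(-3, 2), 20, 17, Mul(Rational(1, 2), 20, Rational(1, 17)))) = Add(Mul(40, 630), Add(Rational(-3, 2), 20, 17, Rational(10, 17))) = Add(25200, Rational(1227, 34)) = Rational(858027, 34)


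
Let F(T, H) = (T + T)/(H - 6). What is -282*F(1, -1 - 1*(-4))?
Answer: 188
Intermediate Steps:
F(T, H) = 2*T/(-6 + H) (F(T, H) = (2*T)/(-6 + H) = 2*T/(-6 + H))
-282*F(1, -1 - 1*(-4)) = -564/(-6 + (-1 - 1*(-4))) = -564/(-6 + (-1 + 4)) = -564/(-6 + 3) = -564/(-3) = -564*(-1)/3 = -282*(-⅔) = 188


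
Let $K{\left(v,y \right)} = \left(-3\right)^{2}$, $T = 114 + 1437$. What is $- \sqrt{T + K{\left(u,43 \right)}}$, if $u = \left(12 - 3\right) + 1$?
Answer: $- 2 \sqrt{390} \approx -39.497$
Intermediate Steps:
$T = 1551$
$u = 10$ ($u = 9 + 1 = 10$)
$K{\left(v,y \right)} = 9$
$- \sqrt{T + K{\left(u,43 \right)}} = - \sqrt{1551 + 9} = - \sqrt{1560} = - 2 \sqrt{390}$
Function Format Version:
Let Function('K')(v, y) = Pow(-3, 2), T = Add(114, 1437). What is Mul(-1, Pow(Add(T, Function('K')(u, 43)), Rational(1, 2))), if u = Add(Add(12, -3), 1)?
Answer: Mul(-2, Pow(390, Rational(1, 2))) ≈ -39.497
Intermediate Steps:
T = 1551
u = 10 (u = Add(9, 1) = 10)
Function('K')(v, y) = 9
Mul(-1, Pow(Add(T, Function('K')(u, 43)), Rational(1, 2))) = Mul(-1, Pow(Add(1551, 9), Rational(1, 2))) = Mul(-1, Pow(1560, Rational(1, 2))) = Mul(-1, Mul(2, Pow(390, Rational(1, 2)))) = Mul(-2, Pow(390, Rational(1, 2)))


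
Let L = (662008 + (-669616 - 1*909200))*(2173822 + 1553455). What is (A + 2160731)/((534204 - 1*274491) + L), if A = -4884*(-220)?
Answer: -3235211/3417197112103 ≈ -9.4674e-7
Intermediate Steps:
A = 1074480
L = -3417197371816 (L = (662008 + (-669616 - 909200))*3727277 = (662008 - 1578816)*3727277 = -916808*3727277 = -3417197371816)
(A + 2160731)/((534204 - 1*274491) + L) = (1074480 + 2160731)/((534204 - 1*274491) - 3417197371816) = 3235211/((534204 - 274491) - 3417197371816) = 3235211/(259713 - 3417197371816) = 3235211/(-3417197112103) = 3235211*(-1/3417197112103) = -3235211/3417197112103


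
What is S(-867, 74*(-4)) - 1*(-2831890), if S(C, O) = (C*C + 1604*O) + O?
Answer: 3108499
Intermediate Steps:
S(C, O) = C² + 1605*O (S(C, O) = (C² + 1604*O) + O = C² + 1605*O)
S(-867, 74*(-4)) - 1*(-2831890) = ((-867)² + 1605*(74*(-4))) - 1*(-2831890) = (751689 + 1605*(-296)) + 2831890 = (751689 - 475080) + 2831890 = 276609 + 2831890 = 3108499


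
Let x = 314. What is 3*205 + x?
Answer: 929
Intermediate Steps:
3*205 + x = 3*205 + 314 = 615 + 314 = 929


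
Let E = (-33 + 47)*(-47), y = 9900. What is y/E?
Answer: -4950/329 ≈ -15.046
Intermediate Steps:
E = -658 (E = 14*(-47) = -658)
y/E = 9900/(-658) = 9900*(-1/658) = -4950/329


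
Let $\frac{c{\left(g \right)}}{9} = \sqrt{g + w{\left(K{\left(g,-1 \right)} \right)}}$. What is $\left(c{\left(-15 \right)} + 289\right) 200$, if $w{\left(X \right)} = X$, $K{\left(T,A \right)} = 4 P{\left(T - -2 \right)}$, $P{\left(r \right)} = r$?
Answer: $57800 + 1800 i \sqrt{67} \approx 57800.0 + 14734.0 i$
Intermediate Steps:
$K{\left(T,A \right)} = 8 + 4 T$ ($K{\left(T,A \right)} = 4 \left(T - -2\right) = 4 \left(T + 2\right) = 4 \left(2 + T\right) = 8 + 4 T$)
$c{\left(g \right)} = 9 \sqrt{8 + 5 g}$ ($c{\left(g \right)} = 9 \sqrt{g + \left(8 + 4 g\right)} = 9 \sqrt{8 + 5 g}$)
$\left(c{\left(-15 \right)} + 289\right) 200 = \left(9 \sqrt{8 + 5 \left(-15\right)} + 289\right) 200 = \left(9 \sqrt{8 - 75} + 289\right) 200 = \left(9 \sqrt{-67} + 289\right) 200 = \left(9 i \sqrt{67} + 289\right) 200 = \left(289 + 9 i \sqrt{67}\right) 200 = 57800 + 1800 i \sqrt{67}$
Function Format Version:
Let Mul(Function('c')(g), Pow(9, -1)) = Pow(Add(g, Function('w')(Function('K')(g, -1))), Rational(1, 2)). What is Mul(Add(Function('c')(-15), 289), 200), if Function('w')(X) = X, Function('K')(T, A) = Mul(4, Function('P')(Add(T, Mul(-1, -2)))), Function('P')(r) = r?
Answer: Add(57800, Mul(1800, I, Pow(67, Rational(1, 2)))) ≈ Add(57800., Mul(14734., I))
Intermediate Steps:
Function('K')(T, A) = Add(8, Mul(4, T)) (Function('K')(T, A) = Mul(4, Add(T, Mul(-1, -2))) = Mul(4, Add(T, 2)) = Mul(4, Add(2, T)) = Add(8, Mul(4, T)))
Function('c')(g) = Mul(9, Pow(Add(8, Mul(5, g)), Rational(1, 2))) (Function('c')(g) = Mul(9, Pow(Add(g, Add(8, Mul(4, g))), Rational(1, 2))) = Mul(9, Pow(Add(8, Mul(5, g)), Rational(1, 2))))
Mul(Add(Function('c')(-15), 289), 200) = Mul(Add(Mul(9, Pow(Add(8, Mul(5, -15)), Rational(1, 2))), 289), 200) = Mul(Add(Mul(9, Pow(Add(8, -75), Rational(1, 2))), 289), 200) = Mul(Add(Mul(9, Pow(-67, Rational(1, 2))), 289), 200) = Mul(Add(Mul(9, Mul(I, Pow(67, Rational(1, 2)))), 289), 200) = Mul(Add(Mul(9, I, Pow(67, Rational(1, 2))), 289), 200) = Mul(Add(289, Mul(9, I, Pow(67, Rational(1, 2)))), 200) = Add(57800, Mul(1800, I, Pow(67, Rational(1, 2))))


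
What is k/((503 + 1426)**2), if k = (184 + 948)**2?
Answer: 1281424/3721041 ≈ 0.34437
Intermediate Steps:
k = 1281424 (k = 1132**2 = 1281424)
k/((503 + 1426)**2) = 1281424/((503 + 1426)**2) = 1281424/(1929**2) = 1281424/3721041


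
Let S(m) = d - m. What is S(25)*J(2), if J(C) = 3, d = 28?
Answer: 9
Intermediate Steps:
S(m) = 28 - m
S(25)*J(2) = (28 - 1*25)*3 = (28 - 25)*3 = 3*3 = 9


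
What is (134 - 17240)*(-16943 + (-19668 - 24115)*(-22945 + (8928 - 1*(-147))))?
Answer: -10387674385302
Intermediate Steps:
(134 - 17240)*(-16943 + (-19668 - 24115)*(-22945 + (8928 - 1*(-147)))) = -17106*(-16943 - 43783*(-22945 + (8928 + 147))) = -17106*(-16943 - 43783*(-22945 + 9075)) = -17106*(-16943 - 43783*(-13870)) = -17106*(-16943 + 607270210) = -17106*607253267 = -10387674385302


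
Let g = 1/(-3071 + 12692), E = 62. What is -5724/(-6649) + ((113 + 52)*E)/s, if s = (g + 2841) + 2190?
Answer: 465736805559/160916611274 ≈ 2.8943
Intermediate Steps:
g = 1/9621 ≈ 0.00010394
s = 48403252/9621 (s = (1/9621 + 2841) + 2190 = 27333262/9621 + 2190 = 48403252/9621 ≈ 5031.0)
-5724/(-6649) + ((113 + 52)*E)/s = -5724/(-6649) + ((113 + 52)*62)/(48403252/9621) = -5724*(-1/6649) + (165*62)*(9621/48403252) = 5724/6649 + 10230*(9621/48403252) = 5724/6649 + 49211415/24201626 = 465736805559/160916611274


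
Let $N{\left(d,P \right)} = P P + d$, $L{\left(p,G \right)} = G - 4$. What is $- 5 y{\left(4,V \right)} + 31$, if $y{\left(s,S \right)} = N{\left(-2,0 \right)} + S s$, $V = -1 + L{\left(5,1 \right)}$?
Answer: $121$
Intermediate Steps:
$L{\left(p,G \right)} = -4 + G$ ($L{\left(p,G \right)} = G - 4 = -4 + G$)
$N{\left(d,P \right)} = d + P^{2}$ ($N{\left(d,P \right)} = P^{2} + d = d + P^{2}$)
$V = -4$ ($V = -1 + \left(-4 + 1\right) = -1 - 3 = -4$)
$y{\left(s,S \right)} = -2 + S s$ ($y{\left(s,S \right)} = \left(-2 + 0^{2}\right) + S s = \left(-2 + 0\right) + S s = -2 + S s$)
$- 5 y{\left(4,V \right)} + 31 = - 5 \left(-2 - 16\right) + 31 = \left(-5\right) \left(-18\right) + 31 = 90 + 31 = 121$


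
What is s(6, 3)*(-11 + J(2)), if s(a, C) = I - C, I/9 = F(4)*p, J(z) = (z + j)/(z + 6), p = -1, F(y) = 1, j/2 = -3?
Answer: 138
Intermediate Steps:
j = -6 (j = 2*(-3) = -6)
J(z) = (-6 + z)/(6 + z) (J(z) = (z - 6)/(z + 6) = (-6 + z)/(6 + z))
I = -9 (I = 9*(1*(-1)) = 9*(-1) = -9)
s(a, C) = -9 - C
s(6, 3)*(-11 + J(2)) = (-9 - 1*3)*(-11 + (-6 + 2)/(6 + 2)) = (-9 - 3)*(-11 - 4/8) = -12*(-11 + (⅛)*(-4)) = -12*(-11 - ½) = -12*(-23/2) = 138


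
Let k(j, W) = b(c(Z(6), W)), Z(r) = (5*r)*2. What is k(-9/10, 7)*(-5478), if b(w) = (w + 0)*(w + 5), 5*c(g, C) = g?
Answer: -1117512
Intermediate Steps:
Z(r) = 10*r
c(g, C) = g/5
b(w) = w*(5 + w)
k(j, W) = 204 (k(j, W) = ((10*6)/5)*(5 + (10*6)/5) = ((1/5)*60)*(5 + (1/5)*60) = 12*(5 + 12) = 12*17 = 204)
k(-9/10, 7)*(-5478) = 204*(-5478) = -1117512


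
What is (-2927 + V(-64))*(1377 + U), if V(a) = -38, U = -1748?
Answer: 1100015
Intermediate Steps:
(-2927 + V(-64))*(1377 + U) = (-2927 - 38)*(1377 - 1748) = -2965*(-371) = 1100015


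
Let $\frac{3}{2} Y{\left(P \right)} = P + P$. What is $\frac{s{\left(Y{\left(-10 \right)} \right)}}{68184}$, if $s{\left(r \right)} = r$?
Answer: $- \frac{5}{25569} \approx -0.00019555$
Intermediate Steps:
$Y{\left(P \right)} = \frac{4 P}{3}$ ($Y{\left(P \right)} = \frac{2 \left(P + P\right)}{3} = \frac{2 \cdot 2 P}{3} = \frac{4 P}{3}$)
$\frac{s{\left(Y{\left(-10 \right)} \right)}}{68184} = \frac{\frac{4}{3} \left(-10\right)}{68184} = \left(- \frac{40}{3}\right) \frac{1}{68184} = - \frac{5}{25569}$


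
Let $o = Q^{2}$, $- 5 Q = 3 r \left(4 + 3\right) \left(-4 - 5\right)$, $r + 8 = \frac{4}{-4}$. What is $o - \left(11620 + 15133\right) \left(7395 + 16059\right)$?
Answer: $- \frac{15683728149}{25} \approx -6.2735 \cdot 10^{8}$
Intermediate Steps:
$r = -9$ ($r = -8 + \frac{4}{-4} = -8 + 4 \left(- \frac{1}{4}\right) = -8 - 1 = -9$)
$Q = - \frac{1701}{5}$ ($Q = - \frac{3 \left(-9\right) \left(4 + 3\right) \left(-4 - 5\right)}{5} = - \frac{\left(-27\right) 7 \left(-9\right)}{5} = - \frac{\left(-27\right) \left(-63\right)}{5} = \left(- \frac{1}{5}\right) 1701 = - \frac{1701}{5} \approx -340.2$)
$o = \frac{2893401}{25}$ ($o = \left(- \frac{1701}{5}\right)^{2} = \frac{2893401}{25} \approx 1.1574 \cdot 10^{5}$)
$o - \left(11620 + 15133\right) \left(7395 + 16059\right) = \frac{2893401}{25} - \left(11620 + 15133\right) \left(7395 + 16059\right) = \frac{2893401}{25} - 26753 \cdot 23454 = \frac{2893401}{25} - 627464862 = - \frac{15683728149}{25}$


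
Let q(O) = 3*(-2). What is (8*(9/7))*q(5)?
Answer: -432/7 ≈ -61.714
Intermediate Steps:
q(O) = -6
(8*(9/7))*q(5) = (8*(9/7))*(-6) = (72/7)*(-6) = -432/7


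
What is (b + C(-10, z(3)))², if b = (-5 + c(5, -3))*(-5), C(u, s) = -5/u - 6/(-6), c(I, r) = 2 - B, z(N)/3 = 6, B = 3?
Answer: 3969/4 ≈ 992.25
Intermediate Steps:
z(N) = 18 (z(N) = 3*6 = 18)
c(I, r) = -1 (c(I, r) = 2 - 1*3 = 2 - 3 = -1)
C(u, s) = 1 - 5/u (C(u, s) = -5/u - 6*(-⅙) = -5/u + 1 = 1 - 5/u)
b = 30 (b = (-5 - 1)*(-5) = -6*(-5) = 30)
(b + C(-10, z(3)))² = (30 + (-5 - 10)/(-10))² = (30 - ⅒*(-15))² = (30 + 3/2)² = (63/2)² = 3969/4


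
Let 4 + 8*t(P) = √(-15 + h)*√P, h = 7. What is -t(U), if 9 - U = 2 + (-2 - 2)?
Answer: ½ - I*√22/4 ≈ 0.5 - 1.1726*I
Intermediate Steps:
U = 11 (U = 9 - (2 + (-2 - 2)) = 9 - (2 - 4) = 9 - 1*(-2) = 9 + 2 = 11)
t(P) = -½ + I*√2*√P/4 (t(P) = -½ + (√(-15 + 7)*√P)/8 = -½ + (√(-8)*√P)/8 = -½ + ((2*I*√2)*√P)/8 = -½ + (2*I*√2*√P)/8 = -½ + I*√2*√P/4)
-t(U) = -(-½ + I*√2*√11/4) = -(-½ + I*√22/4) = ½ - I*√22/4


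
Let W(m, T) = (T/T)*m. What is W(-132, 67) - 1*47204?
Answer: -47336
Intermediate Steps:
W(m, T) = m (W(m, T) = 1*m = m)
W(-132, 67) - 1*47204 = -132 - 1*47204 = -132 - 47204 = -47336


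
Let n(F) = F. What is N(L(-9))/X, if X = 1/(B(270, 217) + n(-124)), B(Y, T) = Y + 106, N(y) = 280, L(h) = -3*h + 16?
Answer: 70560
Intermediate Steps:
L(h) = 16 - 3*h
B(Y, T) = 106 + Y
X = 1/252 (X = 1/((106 + 270) - 124) = 1/(376 - 124) = 1/252 ≈ 0.0039683)
N(L(-9))/X = 280/(1/252) = 280*252 = 70560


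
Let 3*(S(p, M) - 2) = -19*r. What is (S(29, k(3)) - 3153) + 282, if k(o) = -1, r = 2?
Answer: -8645/3 ≈ -2881.7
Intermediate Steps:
S(p, M) = -32/3 (S(p, M) = 2 + (-19*2)/3 = 2 + (⅓)*(-38) = 2 - 38/3 = -32/3)
(S(29, k(3)) - 3153) + 282 = (-32/3 - 3153) + 282 = -9491/3 + 282 = -8645/3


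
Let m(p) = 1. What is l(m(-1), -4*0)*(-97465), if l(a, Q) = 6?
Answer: -584790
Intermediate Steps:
l(m(-1), -4*0)*(-97465) = 6*(-97465) = -584790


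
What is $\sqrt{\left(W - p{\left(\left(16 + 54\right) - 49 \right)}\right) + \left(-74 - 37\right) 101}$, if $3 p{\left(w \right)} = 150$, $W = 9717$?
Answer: $2 i \sqrt{386} \approx 39.294 i$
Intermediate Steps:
$p{\left(w \right)} = 50$ ($p{\left(w \right)} = \frac{1}{3} \cdot 150 = 50$)
$\sqrt{\left(W - p{\left(\left(16 + 54\right) - 49 \right)}\right) + \left(-74 - 37\right) 101} = \sqrt{\left(9717 - 50\right) + \left(-74 - 37\right) 101} = \sqrt{\left(9717 - 50\right) - 11211} = \sqrt{9667 - 11211} = \sqrt{-1544} = 2 i \sqrt{386}$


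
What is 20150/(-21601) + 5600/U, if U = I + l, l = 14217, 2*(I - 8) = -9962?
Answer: -16325250/49919911 ≈ -0.32703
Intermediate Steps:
I = -4973 (I = 8 + (½)*(-9962) = 8 - 4981 = -4973)
U = 9244 (U = -4973 + 14217 = 9244)
20150/(-21601) + 5600/U = 20150/(-21601) + 5600/9244 = 20150*(-1/21601) + 5600*(1/9244) = -20150/21601 + 1400/2311 = -16325250/49919911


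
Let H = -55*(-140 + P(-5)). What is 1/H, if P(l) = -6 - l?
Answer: 1/7755 ≈ 0.00012895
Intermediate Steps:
H = 7755 (H = -55*(-140 + (-6 - 1*(-5))) = -55*(-140 + (-6 + 5)) = -55*(-140 - 1) = -55*(-141) = 7755)
1/H = 1/7755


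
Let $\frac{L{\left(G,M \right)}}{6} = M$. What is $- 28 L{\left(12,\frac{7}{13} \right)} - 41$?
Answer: $- \frac{1709}{13} \approx -131.46$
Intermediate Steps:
$L{\left(G,M \right)} = 6 M$
$- 28 L{\left(12,\frac{7}{13} \right)} - 41 = - 28 \cdot 6 \cdot \frac{7}{13} - 41 = \left(-28\right) \frac{42}{13} - 41 = - \frac{1176}{13} - 41 = - \frac{1709}{13}$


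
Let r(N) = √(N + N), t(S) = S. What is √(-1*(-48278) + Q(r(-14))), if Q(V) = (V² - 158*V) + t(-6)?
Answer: 2*√(12061 - 79*I*√7) ≈ 219.65 - 1.9031*I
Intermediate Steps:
r(N) = √2*√N (r(N) = √(2*N) = √2*√N)
Q(V) = -6 + V² - 158*V (Q(V) = (V² - 158*V) - 6 = -6 + V² - 158*V)
√(-1*(-48278) + Q(r(-14))) = √(-1*(-48278) + (-6 + (√2*√(-14))² - 158*√2*√(-14))) = √(48278 + (-6 + (√2*(I*√14))² - 158*√2*I*√14)) = √(48278 + (-6 + (2*I*√7)² - 316*I*√7)) = √(48278 + (-6 - 28 - 316*I*√7)) = √(48278 + (-34 - 316*I*√7)) = √(48244 - 316*I*√7)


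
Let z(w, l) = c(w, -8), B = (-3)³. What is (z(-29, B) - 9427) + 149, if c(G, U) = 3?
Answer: -9275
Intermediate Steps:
B = -27
z(w, l) = 3
(z(-29, B) - 9427) + 149 = (3 - 9427) + 149 = -9424 + 149 = -9275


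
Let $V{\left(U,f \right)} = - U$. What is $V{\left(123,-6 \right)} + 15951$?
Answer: $15828$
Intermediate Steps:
$V{\left(123,-6 \right)} + 15951 = \left(-1\right) 123 + 15951 = -123 + 15951 = 15828$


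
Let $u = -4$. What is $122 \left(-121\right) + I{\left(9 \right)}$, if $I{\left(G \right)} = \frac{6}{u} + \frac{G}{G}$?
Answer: $- \frac{29525}{2} \approx -14763.0$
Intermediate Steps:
$I{\left(G \right)} = - \frac{1}{2}$ ($I{\left(G \right)} = \frac{6}{-4} + \frac{G}{G} = 6 \left(- \frac{1}{4}\right) + 1 = - \frac{3}{2} + 1 = - \frac{1}{2}$)
$122 \left(-121\right) + I{\left(9 \right)} = 122 \left(-121\right) - \frac{1}{2} = -14762 - \frac{1}{2} = - \frac{29525}{2}$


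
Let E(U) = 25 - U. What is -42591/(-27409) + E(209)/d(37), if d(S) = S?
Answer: -3467389/1014133 ≈ -3.4191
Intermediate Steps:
-42591/(-27409) + E(209)/d(37) = -42591/(-27409) + (25 - 1*209)/37 = -42591*(-1/27409) + (25 - 209)*(1/37) = 42591/27409 - 184*1/37 = 42591/27409 - 184/37 = -3467389/1014133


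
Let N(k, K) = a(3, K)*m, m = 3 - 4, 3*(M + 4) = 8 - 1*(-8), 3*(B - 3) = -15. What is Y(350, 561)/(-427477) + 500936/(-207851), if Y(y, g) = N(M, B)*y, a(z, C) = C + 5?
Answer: -213920374922/88851521927 ≈ -2.4076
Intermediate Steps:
B = -2 (B = 3 + (⅓)*(-15) = 3 - 5 = -2)
M = 4/3 (M = -4 + (8 - 1*(-8))/3 = -4 + (8 + 8)/3 = -4 + (⅓)*16 = -4 + 16/3 = 4/3 ≈ 1.3333)
m = -1
a(z, C) = 5 + C
N(k, K) = -5 - K (N(k, K) = (5 + K)*(-1) = -5 - K)
Y(y, g) = -3*y (Y(y, g) = (-5 - 1*(-2))*y = (-5 + 2)*y = -3*y)
Y(350, 561)/(-427477) + 500936/(-207851) = -3*350/(-427477) + 500936/(-207851) = -1050*(-1/427477) + 500936*(-1/207851) = 1050/427477 - 500936/207851 = -213920374922/88851521927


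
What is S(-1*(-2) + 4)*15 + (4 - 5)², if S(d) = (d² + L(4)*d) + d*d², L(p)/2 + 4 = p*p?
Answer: 5941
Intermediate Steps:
L(p) = -8 + 2*p² (L(p) = -8 + 2*(p*p) = -8 + 2*p²)
S(d) = d² + d³ + 24*d (S(d) = (d² + (-8 + 2*4²)*d) + d*d² = (d² + (-8 + 2*16)*d) + d³ = (d² + (-8 + 32)*d) + d³ = (d² + 24*d) + d³ = d² + d³ + 24*d)
S(-1*(-2) + 4)*15 + (4 - 5)² = ((-1*(-2) + 4)*(24 + (-1*(-2) + 4) + (-1*(-2) + 4)²))*15 + (4 - 5)² = ((2 + 4)*(24 + (2 + 4) + (2 + 4)²))*15 + (-1)² = (6*(24 + 6 + 6²))*15 + 1 = (6*(24 + 6 + 36))*15 + 1 = (6*66)*15 + 1 = 396*15 + 1 = 5940 + 1 = 5941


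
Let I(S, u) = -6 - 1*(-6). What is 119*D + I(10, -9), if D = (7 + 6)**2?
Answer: 20111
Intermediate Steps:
I(S, u) = 0 (I(S, u) = -6 + 6 = 0)
D = 169 (D = 13**2 = 169)
119*D + I(10, -9) = 119*169 + 0 = 20111 + 0 = 20111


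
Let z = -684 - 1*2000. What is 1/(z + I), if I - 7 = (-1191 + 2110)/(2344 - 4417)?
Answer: -2073/5550340 ≈ -0.00037349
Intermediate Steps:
I = 13592/2073 (I = 7 + (-1191 + 2110)/(2344 - 4417) = 7 + 919/(-2073) = 7 + 919*(-1/2073) = 7 - 919/2073 = 13592/2073 ≈ 6.5567)
z = -2684 (z = -684 - 2000 = -2684)
1/(z + I) = 1/(-2684 + 13592/2073) = 1/(-5550340/2073) = -2073/5550340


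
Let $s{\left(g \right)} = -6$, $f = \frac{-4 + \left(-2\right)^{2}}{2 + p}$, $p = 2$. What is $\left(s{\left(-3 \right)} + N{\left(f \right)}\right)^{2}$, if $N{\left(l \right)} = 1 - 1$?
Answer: $36$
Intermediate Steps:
$f = 0$ ($f = \frac{-4 + \left(-2\right)^{2}}{2 + 2} = \frac{-4 + 4}{4} = 0 \cdot \frac{1}{4} = 0$)
$N{\left(l \right)} = 0$
$\left(s{\left(-3 \right)} + N{\left(f \right)}\right)^{2} = \left(-6 + 0\right)^{2} = \left(-6\right)^{2} = 36$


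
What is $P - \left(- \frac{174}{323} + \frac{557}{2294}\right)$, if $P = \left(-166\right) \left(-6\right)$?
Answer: $\frac{738217397}{740962} \approx 996.3$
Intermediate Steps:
$P = 996$
$P - \left(- \frac{174}{323} + \frac{557}{2294}\right) = 996 - \left(- \frac{174}{323} + \frac{557}{2294}\right) = 996 - - \frac{219245}{740962} = 996 + \left(- \frac{557}{2294} + \frac{174}{323}\right) = 996 + \frac{219245}{740962} = \frac{738217397}{740962}$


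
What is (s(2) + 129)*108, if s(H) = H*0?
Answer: 13932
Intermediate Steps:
s(H) = 0
(s(2) + 129)*108 = (0 + 129)*108 = 129*108 = 13932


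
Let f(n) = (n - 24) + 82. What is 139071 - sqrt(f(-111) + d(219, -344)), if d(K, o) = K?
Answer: 139071 - sqrt(166) ≈ 1.3906e+5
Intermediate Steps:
f(n) = 58 + n (f(n) = (-24 + n) + 82 = 58 + n)
139071 - sqrt(f(-111) + d(219, -344)) = 139071 - sqrt((58 - 111) + 219) = 139071 - sqrt(-53 + 219) = 139071 - sqrt(166)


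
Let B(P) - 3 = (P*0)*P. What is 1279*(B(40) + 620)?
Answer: 796817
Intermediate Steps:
B(P) = 3 (B(P) = 3 + (P*0)*P = 3 + 0*P = 3 + 0 = 3)
1279*(B(40) + 620) = 1279*(3 + 620) = 1279*623 = 796817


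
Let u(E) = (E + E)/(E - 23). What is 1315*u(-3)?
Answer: 3945/13 ≈ 303.46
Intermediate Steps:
u(E) = 2*E/(-23 + E) (u(E) = (2*E)/(-23 + E) = 2*E/(-23 + E))
1315*u(-3) = 1315*(2*(-3)/(-23 - 3)) = 1315*(2*(-3)/(-26)) = 1315*(2*(-3)*(-1/26)) = 1315*(3/13) = 3945/13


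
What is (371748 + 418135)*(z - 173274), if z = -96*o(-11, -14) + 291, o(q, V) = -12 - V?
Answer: -136787988525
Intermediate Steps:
z = 99 (z = -96*(-12 - 1*(-14)) + 291 = -96*(-12 + 14) + 291 = -96*2 + 291 = -192 + 291 = 99)
(371748 + 418135)*(z - 173274) = (371748 + 418135)*(99 - 173274) = 789883*(-173175) = -136787988525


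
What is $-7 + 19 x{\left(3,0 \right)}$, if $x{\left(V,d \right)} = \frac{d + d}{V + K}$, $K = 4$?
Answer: $-7$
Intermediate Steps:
$x{\left(V,d \right)} = \frac{2 d}{4 + V}$ ($x{\left(V,d \right)} = \frac{d + d}{V + 4} = \frac{2 d}{4 + V}$)
$-7 + 19 x{\left(3,0 \right)} = -7 + 19 \cdot 2 \cdot 0 \frac{1}{4 + 3} = -7 + 19 \cdot 2 \cdot 0 \cdot \frac{1}{7} = -7 + 19 \cdot 0 = -7 + 0 = -7$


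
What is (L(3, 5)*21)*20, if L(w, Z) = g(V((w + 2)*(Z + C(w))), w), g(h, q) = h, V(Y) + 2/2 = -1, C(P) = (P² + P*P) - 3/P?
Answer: -840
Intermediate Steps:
C(P) = -3/P + 2*P² (C(P) = (P² + P²) - 3/P = 2*P² - 3/P = -3/P + 2*P²)
V(Y) = -2 (V(Y) = -1 - 1 = -2)
L(w, Z) = -2
(L(3, 5)*21)*20 = -2*21*20 = -42*20 = -840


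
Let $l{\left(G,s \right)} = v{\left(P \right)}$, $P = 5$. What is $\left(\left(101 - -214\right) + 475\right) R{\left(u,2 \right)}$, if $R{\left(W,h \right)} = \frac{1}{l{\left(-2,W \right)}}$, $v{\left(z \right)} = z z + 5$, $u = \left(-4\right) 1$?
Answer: $\frac{79}{3} \approx 26.333$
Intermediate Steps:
$u = -4$
$v{\left(z \right)} = 5 + z^{2}$ ($v{\left(z \right)} = z^{2} + 5 = 5 + z^{2}$)
$l{\left(G,s \right)} = 30$ ($l{\left(G,s \right)} = 5 + 5^{2} = 5 + 25 = 30$)
$R{\left(W,h \right)} = \frac{1}{30}$
$\left(\left(101 - -214\right) + 475\right) R{\left(u,2 \right)} = \left(\left(101 - -214\right) + 475\right) \frac{1}{30} = \left(\left(101 + 214\right) + 475\right) \frac{1}{30} = \left(315 + 475\right) \frac{1}{30} = 790 \cdot \frac{1}{30} = \frac{79}{3}$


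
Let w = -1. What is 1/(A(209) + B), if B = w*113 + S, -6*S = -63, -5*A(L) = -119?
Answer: -10/787 ≈ -0.012706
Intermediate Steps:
A(L) = 119/5 (A(L) = -⅕*(-119) = 119/5)
S = 21/2 (S = -⅙*(-63) = 21/2 ≈ 10.500)
B = -205/2 (B = -1*113 + 21/2 = -113 + 21/2 = -205/2 ≈ -102.50)
1/(A(209) + B) = 1/(119/5 - 205/2) = 1/(-787/10) = -10/787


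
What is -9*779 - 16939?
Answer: -23950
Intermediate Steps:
-9*779 - 16939 = -7011 - 16939 = -23950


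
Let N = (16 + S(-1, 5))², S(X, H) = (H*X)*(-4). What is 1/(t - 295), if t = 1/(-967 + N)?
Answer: -329/97054 ≈ -0.0033899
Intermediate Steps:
S(X, H) = -4*H*X
N = 1296 (N = (16 - 4*5*(-1))² = (16 + 20)² = 36² = 1296)
t = 1/329 (t = 1/(-967 + 1296) = 1/329 ≈ 0.0030395)
1/(t - 295) = 1/(1/329 - 295) = 1/(-97054/329) = -329/97054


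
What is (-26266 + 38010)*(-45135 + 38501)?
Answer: -77909696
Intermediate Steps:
(-26266 + 38010)*(-45135 + 38501) = 11744*(-6634) = -77909696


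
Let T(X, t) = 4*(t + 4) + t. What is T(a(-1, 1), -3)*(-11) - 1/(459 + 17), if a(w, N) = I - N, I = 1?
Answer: -5237/476 ≈ -11.002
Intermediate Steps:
a(w, N) = 1 - N
T(X, t) = 16 + 5*t (T(X, t) = 4*(4 + t) + t = (16 + 4*t) + t = 16 + 5*t)
T(a(-1, 1), -3)*(-11) - 1/(459 + 17) = (16 + 5*(-3))*(-11) - 1/(459 + 17) = (16 - 15)*(-11) - 1/476 = 1*(-11) - 1*1/476 = -11 - 1/476 = -5237/476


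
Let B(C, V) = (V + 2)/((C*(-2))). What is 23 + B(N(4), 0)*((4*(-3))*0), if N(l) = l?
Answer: 23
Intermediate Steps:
B(C, V) = -(2 + V)/(2*C) (B(C, V) = (2 + V)/((-2*C)) = (2 + V)*(-1/(2*C)) = -(2 + V)/(2*C))
23 + B(N(4), 0)*((4*(-3))*0) = 23 + ((½)*(-2 - 1*0)/4)*((4*(-3))*0) = 23 + ((½)*(¼)*(-2 + 0))*(-12*0) = 23 + ((½)*(¼)*(-2))*0 = 23 - ¼*0 = 23 + 0 = 23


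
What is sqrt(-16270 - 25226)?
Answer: 2*I*sqrt(10374) ≈ 203.71*I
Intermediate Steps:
sqrt(-16270 - 25226) = sqrt(-41496) = 2*I*sqrt(10374)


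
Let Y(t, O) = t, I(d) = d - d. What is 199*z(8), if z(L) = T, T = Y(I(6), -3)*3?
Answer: 0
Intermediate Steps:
I(d) = 0
T = 0 (T = 0*3 = 0)
z(L) = 0
199*z(8) = 199*0 = 0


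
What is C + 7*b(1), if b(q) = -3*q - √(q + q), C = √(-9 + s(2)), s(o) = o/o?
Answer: -21 - √2*(7 - 2*I) ≈ -30.9 + 2.8284*I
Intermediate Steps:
s(o) = 1
C = 2*I*√2 (C = √(-9 + 1) = √(-8) = 2*I*√2 ≈ 2.8284*I)
b(q) = -3*q - √2*√q (b(q) = -3*q - √(2*q) = -3*q - √2*√q)
C + 7*b(1) = 2*I*√2 + 7*(-3*1 - √2*√1) = 2*I*√2 + 7*(-3 - 1*√2*1) = 2*I*√2 + 7*(-3 - √2) = 2*I*√2 + (-21 - 7*√2) = -21 - 7*√2 + 2*I*√2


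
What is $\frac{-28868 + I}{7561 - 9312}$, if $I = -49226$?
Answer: $\frac{78094}{1751} \approx 44.6$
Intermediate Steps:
$\frac{-28868 + I}{7561 - 9312} = \frac{-28868 - 49226}{7561 - 9312} = - \frac{78094}{-1751} = \left(-78094\right) \left(- \frac{1}{1751}\right) = \frac{78094}{1751}$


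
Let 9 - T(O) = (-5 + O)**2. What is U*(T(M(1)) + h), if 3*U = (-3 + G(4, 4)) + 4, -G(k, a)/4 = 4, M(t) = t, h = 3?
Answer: 20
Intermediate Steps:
G(k, a) = -16 (G(k, a) = -4*4 = -16)
U = -5 (U = ((-3 - 16) + 4)/3 = (-19 + 4)/3 = (1/3)*(-15) = -5)
T(O) = 9 - (-5 + O)**2
U*(T(M(1)) + h) = -5*((9 - (-5 + 1)**2) + 3) = -5*((9 - 1*(-4)**2) + 3) = -5*((9 - 1*16) + 3) = -5*((9 - 16) + 3) = -5*(-7 + 3) = -5*(-4) = 20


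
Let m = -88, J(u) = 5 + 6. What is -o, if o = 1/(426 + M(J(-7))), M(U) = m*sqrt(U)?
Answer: -213/48146 - 22*sqrt(11)/24073 ≈ -0.0074551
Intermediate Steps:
J(u) = 11
M(U) = -88*sqrt(U)
o = 1/(426 - 88*sqrt(11)) ≈ 0.0074551
-o = -(213/48146 + 22*sqrt(11)/24073) = -213/48146 - 22*sqrt(11)/24073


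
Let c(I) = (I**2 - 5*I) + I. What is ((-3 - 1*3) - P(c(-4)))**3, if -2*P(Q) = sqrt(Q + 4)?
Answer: -27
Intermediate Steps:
c(I) = I**2 - 4*I
P(Q) = -sqrt(4 + Q)/2 (P(Q) = -sqrt(Q + 4)/2 = -sqrt(4 + Q)/2)
((-3 - 1*3) - P(c(-4)))**3 = ((-3 - 1*3) - (-1)*sqrt(4 - 4*(-4 - 4))/2)**3 = ((-3 - 3) - (-1)*sqrt(4 - 4*(-8))/2)**3 = (-6 - (-1)*sqrt(4 + 32)/2)**3 = (-6 - (-1)*sqrt(36)/2)**3 = (-6 - (-1)*6/2)**3 = (-6 - 1*(-3))**3 = (-6 + 3)**3 = (-3)**3 = -27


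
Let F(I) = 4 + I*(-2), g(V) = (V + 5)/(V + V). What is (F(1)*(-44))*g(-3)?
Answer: 88/3 ≈ 29.333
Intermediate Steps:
g(V) = (5 + V)/(2*V) (g(V) = (5 + V)/((2*V)) = (5 + V)*(1/(2*V)) = (5 + V)/(2*V))
F(I) = 4 - 2*I
(F(1)*(-44))*g(-3) = ((4 - 2*1)*(-44))*((½)*(5 - 3)/(-3)) = ((4 - 2)*(-44))*((½)*(-⅓)*2) = (2*(-44))*(-⅓) = -88*(-⅓) = 88/3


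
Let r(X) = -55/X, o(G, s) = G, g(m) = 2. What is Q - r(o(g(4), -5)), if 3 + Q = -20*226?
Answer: -8991/2 ≈ -4495.5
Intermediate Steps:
Q = -4523 (Q = -3 - 20*226 = -3 - 4520 = -4523)
Q - r(o(g(4), -5)) = -4523 - (-55)/2 = -4523 - 1*(-55/2) = -4523 + 55/2 = -8991/2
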